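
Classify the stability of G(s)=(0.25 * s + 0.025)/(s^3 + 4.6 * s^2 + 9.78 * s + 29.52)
Denominator: s^3 + 4.6*s^2 + 9.78*s + 29.52 = (s + 4)(s^2 + 0.6*s + 7.38). Poles: -0.3 + 2.7j, -0.3 - 2.7j, -4. Stable (all poles in LHP)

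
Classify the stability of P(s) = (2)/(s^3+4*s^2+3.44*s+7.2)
Denominator: s^3 + 4*s^2 + 3.44*s + 7.2 = (s + 3.6)(s^2 + 0.4*s + 2). Poles: -0.2 + 1.4j, -0.2 - 1.4j, -3.6. Stable (all poles in LHP)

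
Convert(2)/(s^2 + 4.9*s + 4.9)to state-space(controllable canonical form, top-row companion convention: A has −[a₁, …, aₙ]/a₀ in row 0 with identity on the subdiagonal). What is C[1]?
Reachable canonical form: C = numerator coefficients (right-aligned, zero-padded to length n).
num = 2, C = [[0, 2]].
C[1] = 2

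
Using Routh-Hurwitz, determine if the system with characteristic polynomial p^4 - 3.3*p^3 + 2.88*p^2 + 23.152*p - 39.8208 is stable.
Routh array:
p^4: [1, 2.88, -39.8208]; p^3: [-3.3, 23.152]; p^2: [9.89576, -39.8208]; p^1: [9.87271]; p^0: [-39.8208]
First column: [1, -3.3, 9.89576, 9.87271, -39.8208]. Sign changes = 3.
No, unstable (3 RHP root(s))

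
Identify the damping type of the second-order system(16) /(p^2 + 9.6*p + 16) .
Standard form: ωn²/(p²+2ζωn·p+ωn²) gives ωn=4, ζ=1.2.
Overdamped (ζ = 1.2 > 1)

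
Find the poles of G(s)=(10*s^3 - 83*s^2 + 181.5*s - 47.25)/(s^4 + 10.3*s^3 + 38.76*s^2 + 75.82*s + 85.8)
Set denominator = 0: s^4 + 10.3*s^3 + 38.76*s^2 + 75.82*s + 85.8 = (s + 4.4)(s + 3.9)(s^2 + 2*s + 5) = 0 → Poles: -1 + 2j, -1 - 2j, -3.9, -4.4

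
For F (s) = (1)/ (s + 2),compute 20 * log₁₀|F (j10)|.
Substitute s = j*10: F(j10) = 0.0192308 - 0.0961538j.
|F(j10)| = sqrt(Re² + Im²) = 0.09806.
20*log₁₀(0.09806) = -20.17 dB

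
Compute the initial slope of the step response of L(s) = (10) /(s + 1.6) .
IVT: y'(0⁺) = lim_{s→∞} s²·Y(s) = lim_{s→∞} s·L(s).
deg(num) = 0, deg(den) = 1, relative degree = 1, so s·L(s) → (leading num)/(leading den) = 10/1 = 10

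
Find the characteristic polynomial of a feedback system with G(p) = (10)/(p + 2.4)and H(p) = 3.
Characteristic poly = G_den * H_den + G_num * H_num = (p + 2.4) + (30) = p + 32.4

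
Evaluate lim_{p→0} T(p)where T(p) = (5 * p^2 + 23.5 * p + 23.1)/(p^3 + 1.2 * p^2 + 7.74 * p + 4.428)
DC gain = T(0) = num(0)/den(0) = 23.1/4.428 = 5.217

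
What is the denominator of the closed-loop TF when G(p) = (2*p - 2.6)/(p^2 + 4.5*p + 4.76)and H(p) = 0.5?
Characteristic poly = G_den * H_den + G_num * H_num = (p^2 + 4.5*p + 4.76) + (p - 1.3) = p^2 + 5.5*p + 3.46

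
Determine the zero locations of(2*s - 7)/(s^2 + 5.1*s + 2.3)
Set numerator = 0: 2*s - 7 = 0 → Zeros: 3.5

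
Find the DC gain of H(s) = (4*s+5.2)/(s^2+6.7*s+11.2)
DC gain = H(0) = num(0)/den(0) = 5.2/11.2 = 0.4643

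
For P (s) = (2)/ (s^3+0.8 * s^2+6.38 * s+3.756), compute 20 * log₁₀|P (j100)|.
Substitute s = j*100: P(j100) = -1.60119e-08 + 2.00115e-06j.
|P(j100)| = sqrt(Re² + Im²) = 2.001e-06.
20*log₁₀(2.001e-06) = -113.97 dB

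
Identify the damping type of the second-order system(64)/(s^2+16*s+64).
Standard form: ωn²/(s²+2ζωn·s+ωn²) gives ωn=8, ζ=1.
Critically damped (ζ = 1)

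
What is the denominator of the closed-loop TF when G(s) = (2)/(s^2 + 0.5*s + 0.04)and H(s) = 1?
Characteristic poly = G_den * H_den + G_num * H_num = (s^2 + 0.5*s + 0.04) + (2) = s^2 + 0.5*s + 2.04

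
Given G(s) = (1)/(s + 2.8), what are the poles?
Set denominator = 0: s + 2.8 = 0 → Poles: -2.8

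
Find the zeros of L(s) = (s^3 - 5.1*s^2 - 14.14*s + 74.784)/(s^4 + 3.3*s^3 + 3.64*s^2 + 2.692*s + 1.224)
Set numerator = 0: s^3 - 5.1*s^2 - 14.14*s + 74.784 = (s + 3.8)(s - 4.8)(s - 4.1) = 0 → Zeros: -3.8, 4.1, 4.8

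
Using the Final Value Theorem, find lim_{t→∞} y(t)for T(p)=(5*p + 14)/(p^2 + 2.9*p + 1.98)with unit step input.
FVT: lim_{t→∞} y(t) = lim_{p→0} p*Y(p) where Y(p) = T(p)/p.
= lim_{p→0} T(p) = T(0) = num(0)/den(0) = 14/1.98 = 7.071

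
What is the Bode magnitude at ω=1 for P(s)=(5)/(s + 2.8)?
Substitute s = j*1: P(j1) = 1.58371 - 0.565611j.
|P(j1)| = sqrt(Re² + Im²) = 1.682.
20*log₁₀(1.682) = 4.51 dB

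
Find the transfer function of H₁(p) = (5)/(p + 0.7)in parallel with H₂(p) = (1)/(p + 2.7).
Parallel: H = H₁ + H₂ = (n₁·d₂ + n₂·d₁)/(d₁·d₂).
n₁·d₂ = 5*p + 13.5. n₂·d₁ = p + 0.7. Sum = 6*p + 14.2. d₁·d₂ = p^2 + 3.4*p + 1.89.
H(p) = (6*p + 14.2)/(p^2 + 3.4*p + 1.89)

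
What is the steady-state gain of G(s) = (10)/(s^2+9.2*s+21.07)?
DC gain = G(0) = num(0)/den(0) = 10/21.07 = 0.4746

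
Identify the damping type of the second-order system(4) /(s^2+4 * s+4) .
Standard form: ωn²/(s²+2ζωn·s+ωn²) gives ωn=2, ζ=1.
Critically damped (ζ = 1)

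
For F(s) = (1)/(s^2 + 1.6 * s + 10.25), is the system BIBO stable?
Denominator: s^2 + 1.6*s + 10.25. Poles: -0.8 + 3.1j, -0.8 - 3.1j. All Re(p)<0: Yes (stable)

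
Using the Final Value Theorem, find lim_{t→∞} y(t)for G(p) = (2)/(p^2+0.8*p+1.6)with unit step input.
FVT: lim_{t→∞} y(t) = lim_{p→0} p*Y(p) where Y(p) = G(p)/p.
= lim_{p→0} G(p) = G(0) = num(0)/den(0) = 2/1.6 = 1.25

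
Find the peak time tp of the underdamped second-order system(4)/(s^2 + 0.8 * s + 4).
Standard form: ωn²/(s²+2ζωn·s+ωn²) → ωn = 2, ζ = 0.2.
ωd = ωn·√(1-ζ²) = 2·√(1-0.2²) = 1.96.
tp = π/ωd = π/1.96 = 1.603 s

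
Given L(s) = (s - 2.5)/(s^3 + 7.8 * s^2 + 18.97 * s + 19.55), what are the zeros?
Set numerator = 0: s - 2.5 = 0 → Zeros: 2.5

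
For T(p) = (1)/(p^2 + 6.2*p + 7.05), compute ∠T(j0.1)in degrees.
Substitute p = j*0.1: T(j0.1) = 0.140952 - 0.0124134j.
∠T(j0.1) = atan2(Im, Re) = atan2(-0.0124134, 0.140952) = -5.03°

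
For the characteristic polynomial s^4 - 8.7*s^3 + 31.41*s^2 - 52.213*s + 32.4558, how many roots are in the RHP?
s^4 - 8.7*s^3 + 31.41*s^2 - 52.213*s + 32.4558 = (s - 1.9)(s - 1.8)(s^2 - 5*s + 9.49). Poles: 1.8, 1.9, 2.5 + 1.8j, 2.5 - 1.8j. RHP poles (Re>0): 4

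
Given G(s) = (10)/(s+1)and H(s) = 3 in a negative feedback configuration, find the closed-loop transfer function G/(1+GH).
Closed-loop T = G/(1+GH).
Numerator: G_num * H_den = 10.
Denominator: G_den * H_den + G_num * H_num = (s + 1) + (30) = s + 31.
T(s) = (10)/(s + 31)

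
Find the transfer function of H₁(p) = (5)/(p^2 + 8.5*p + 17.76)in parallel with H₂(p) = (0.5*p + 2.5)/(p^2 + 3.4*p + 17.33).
Parallel: H = H₁ + H₂ = (n₁·d₂ + n₂·d₁)/(d₁·d₂).
n₁·d₂ = 5*p^2 + 17*p + 86.65. n₂·d₁ = 0.5*p^3 + 6.75*p^2 + 30.13*p + 44.4. Sum = 0.5*p^3 + 11.75*p^2 + 47.13*p + 131.05. d₁·d₂ = p^4 + 11.9*p^3 + 63.99*p^2 + 207.689*p + 307.7808.
H(p) = (0.5*p^3 + 11.75*p^2 + 47.13*p + 131.05)/(p^4 + 11.9*p^3 + 63.99*p^2 + 207.689*p + 307.7808)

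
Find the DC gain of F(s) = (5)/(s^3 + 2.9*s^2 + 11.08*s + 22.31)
DC gain = F(0) = num(0)/den(0) = 5/22.31 = 0.2241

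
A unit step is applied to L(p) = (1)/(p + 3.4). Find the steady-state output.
FVT: lim_{t→∞} y(t) = lim_{p→0} p*Y(p) where Y(p) = L(p)/p.
= lim_{p→0} L(p) = L(0) = num(0)/den(0) = 1/3.4 = 0.2941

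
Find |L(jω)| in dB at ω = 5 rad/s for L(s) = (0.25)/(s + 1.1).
Substitute s = j*5: L(j5) = 0.0104922 - 0.0476917j.
|L(j5)| = sqrt(Re² + Im²) = 0.04883.
20*log₁₀(0.04883) = -26.23 dB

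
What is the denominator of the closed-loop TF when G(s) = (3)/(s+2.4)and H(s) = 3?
Characteristic poly = G_den * H_den + G_num * H_num = (s + 2.4) + (9) = s + 11.4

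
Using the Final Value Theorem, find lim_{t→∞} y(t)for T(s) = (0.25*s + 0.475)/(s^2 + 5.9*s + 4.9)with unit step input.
FVT: lim_{t→∞} y(t) = lim_{s→0} s*Y(s) where Y(s) = T(s)/s.
= lim_{s→0} T(s) = T(0) = num(0)/den(0) = 0.475/4.9 = 0.09694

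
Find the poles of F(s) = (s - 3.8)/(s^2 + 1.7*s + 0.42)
Set denominator = 0: s^2 + 1.7*s + 0.42 = (s + 0.3)(s + 1.4) = 0 → Poles: -0.3, -1.4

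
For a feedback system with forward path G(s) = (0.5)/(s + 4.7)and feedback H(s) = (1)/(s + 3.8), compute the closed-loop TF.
Closed-loop T = G/(1+GH).
Numerator: G_num * H_den = 0.5*s + 1.9.
Denominator: G_den * H_den + G_num * H_num = (s^2 + 8.5*s + 17.86) + (0.5) = s^2 + 8.5*s + 18.36.
T(s) = (0.5*s + 1.9)/(s^2 + 8.5*s + 18.36)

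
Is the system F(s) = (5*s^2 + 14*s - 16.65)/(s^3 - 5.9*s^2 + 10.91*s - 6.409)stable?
Denominator: s^3 - 5.9*s^2 + 10.91*s - 6.409 = (s - 1.7)(s - 1.3)(s - 2.9). Poles: 1.3, 1.7, 2.9. All Re(p)<0: No (unstable)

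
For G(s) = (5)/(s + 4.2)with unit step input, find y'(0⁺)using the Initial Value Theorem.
IVT: y'(0⁺) = lim_{s→∞} s²·Y(s) = lim_{s→∞} s·G(s).
deg(num) = 0, deg(den) = 1, relative degree = 1, so s·G(s) → (leading num)/(leading den) = 5/1 = 5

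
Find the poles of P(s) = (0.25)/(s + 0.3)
Set denominator = 0: s + 0.3 = 0 → Poles: -0.3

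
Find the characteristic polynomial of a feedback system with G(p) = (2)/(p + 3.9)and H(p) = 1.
Characteristic poly = G_den * H_den + G_num * H_num = (p + 3.9) + (2) = p + 5.9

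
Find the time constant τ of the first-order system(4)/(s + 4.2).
First-order system: τ = -1/pole. Pole = -4.2. τ = -1/(-4.2) = 0.2381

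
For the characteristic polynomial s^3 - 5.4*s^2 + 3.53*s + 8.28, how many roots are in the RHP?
s^3 - 5.4*s^2 + 3.53*s + 8.28 = (s - 2.3)(s - 4)(s + 0.9). Poles: -0.9, 2.3, 4. RHP poles (Re>0): 2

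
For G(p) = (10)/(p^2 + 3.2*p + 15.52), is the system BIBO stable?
Denominator: p^2 + 3.2*p + 15.52. Poles: -1.6 + 3.6j, -1.6 - 3.6j. All Re(p)<0: Yes (stable)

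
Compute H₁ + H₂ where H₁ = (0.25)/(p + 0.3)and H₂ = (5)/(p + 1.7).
Parallel: H = H₁ + H₂ = (n₁·d₂ + n₂·d₁)/(d₁·d₂).
n₁·d₂ = 0.25*p + 0.425. n₂·d₁ = 5*p + 1.5. Sum = 5.25*p + 1.925. d₁·d₂ = p^2 + 2*p + 0.51.
H(p) = (5.25*p + 1.925)/(p^2 + 2*p + 0.51)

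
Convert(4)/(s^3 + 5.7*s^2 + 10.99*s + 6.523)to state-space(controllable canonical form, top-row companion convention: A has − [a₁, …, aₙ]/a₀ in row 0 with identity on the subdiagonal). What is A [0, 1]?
Reachable canonical form for den = s^3 + 5.7*s^2 + 10.99*s + 6.523: top row of A = -[a₁,a₂,...,aₙ]/a₀, ones on the subdiagonal, zeros elsewhere.
A = [[-5.7, -10.99, -6.523], [1, 0, 0], [0, 1, 0]].
A[0,1] = -10.99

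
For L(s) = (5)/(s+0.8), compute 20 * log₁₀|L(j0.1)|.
Substitute s = j*0.1: L(j0.1) = 6.15385 - 0.769231j.
|L(j0.1)| = sqrt(Re² + Im²) = 6.202.
20*log₁₀(6.202) = 15.85 dB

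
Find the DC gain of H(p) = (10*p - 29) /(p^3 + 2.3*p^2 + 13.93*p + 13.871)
DC gain = H(0) = num(0)/den(0) = -29/13.871 = -2.091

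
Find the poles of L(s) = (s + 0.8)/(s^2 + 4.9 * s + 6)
Set denominator = 0: s^2 + 4.9*s + 6 = (s + 2.4)(s + 2.5) = 0 → Poles: -2.4, -2.5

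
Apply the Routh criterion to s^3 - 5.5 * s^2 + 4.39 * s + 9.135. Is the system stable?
Routh array:
s^3: [1, 4.39]; s^2: [-5.5, 9.135]; s^1: [6.05091]; s^0: [9.135]
First column: [1, -5.5, 6.05091, 9.135]. Sign changes = 2.
No, unstable (2 RHP root(s))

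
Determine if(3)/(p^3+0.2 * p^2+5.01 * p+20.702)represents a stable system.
Denominator: p^3 + 0.2*p^2 + 5.01*p + 20.702 = (p + 2.2)(p^2 - 2*p + 9.41). Poles: -2.2, 1 + 2.9j, 1 - 2.9j. All Re(p)<0: No (unstable)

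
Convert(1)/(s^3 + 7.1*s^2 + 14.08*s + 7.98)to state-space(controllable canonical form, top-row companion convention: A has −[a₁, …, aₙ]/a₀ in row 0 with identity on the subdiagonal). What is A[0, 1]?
Reachable canonical form for den = s^3 + 7.1*s^2 + 14.08*s + 7.98: top row of A = -[a₁,a₂,...,aₙ]/a₀, ones on the subdiagonal, zeros elsewhere.
A = [[-7.1, -14.08, -7.98], [1, 0, 0], [0, 1, 0]].
A[0,1] = -14.08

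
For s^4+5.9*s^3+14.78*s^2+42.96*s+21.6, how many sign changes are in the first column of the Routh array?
Routh array:
s^4: [1, 14.78, 21.6]; s^3: [5.9, 42.96]; s^2: [7.49864, 21.6]; s^1: [25.9649]; s^0: [21.6]
First column: [1, 5.9, 7.49864, 25.9649, 21.6]. Sign changes = 0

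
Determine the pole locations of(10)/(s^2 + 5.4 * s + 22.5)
Set denominator = 0: s^2 + 5.4*s + 22.5 = 0 → Poles: -2.7 + 3.9j, -2.7 - 3.9j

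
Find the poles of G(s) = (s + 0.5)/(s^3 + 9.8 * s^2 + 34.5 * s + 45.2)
Set denominator = 0: s^3 + 9.8*s^2 + 34.5*s + 45.2 = (s + 4)(s^2 + 5.8*s + 11.3) = 0 → Poles: -2.9 + 1.7j, -2.9 - 1.7j, -4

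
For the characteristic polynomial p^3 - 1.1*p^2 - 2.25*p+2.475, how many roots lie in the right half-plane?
Factor: p^3 - 1.1*p^2 - 2.25*p + 2.475 = (p - 1.5)(p + 1.5)(p - 1.1).
Roots: -1.5, 1.1, 1.5.
RHP roots (Re>0): 2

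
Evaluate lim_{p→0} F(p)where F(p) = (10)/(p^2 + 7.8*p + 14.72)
DC gain = F(0) = num(0)/den(0) = 10/14.72 = 0.6793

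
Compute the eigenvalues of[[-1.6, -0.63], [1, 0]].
Eigenvalues solve det(λI - A) = 0.
Characteristic polynomial: λ^2 + 1.6*λ + 0.63 = 0.
Factor: (λ + 0.9)(λ + 0.7) = 0.
Roots: -0.7, -0.9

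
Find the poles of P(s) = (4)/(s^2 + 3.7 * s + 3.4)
Set denominator = 0: s^2 + 3.7*s + 3.4 = (s + 1.7)(s + 2) = 0 → Poles: -1.7, -2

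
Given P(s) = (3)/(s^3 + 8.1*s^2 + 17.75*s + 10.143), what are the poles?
Set denominator = 0: s^3 + 8.1*s^2 + 17.75*s + 10.143 = (s + 4.9)(s + 0.9)(s + 2.3) = 0 → Poles: -0.9, -2.3, -4.9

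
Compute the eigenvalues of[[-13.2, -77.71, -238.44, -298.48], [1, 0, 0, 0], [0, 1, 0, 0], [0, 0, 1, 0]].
Eigenvalues solve det(λI - A) = 0.
Characteristic polynomial: λ^4 + 13.2*λ^3 + 77.71*λ^2 + 238.44*λ + 298.48 = 0.
Factor: (λ + 4.1)(λ + 3.5)(λ^2 + 5.6*λ + 20.8) = 0.
Roots: -2.8 + 3.6j, -2.8 - 3.6j, -3.5, -4.1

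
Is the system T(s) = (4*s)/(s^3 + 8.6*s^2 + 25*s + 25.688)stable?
Denominator: s^3 + 8.6*s^2 + 25*s + 25.688 = (s + 3.8)(s^2 + 4.8*s + 6.76). Poles: -2.4 + 1j, -2.4 - 1j, -3.8. All Re(p)<0: Yes (stable)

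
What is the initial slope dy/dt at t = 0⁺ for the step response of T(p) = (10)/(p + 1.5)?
IVT: y'(0⁺) = lim_{p→∞} p²·Y(p) = lim_{p→∞} p·T(p).
deg(num) = 0, deg(den) = 1, relative degree = 1, so p·T(p) → (leading num)/(leading den) = 10/1 = 10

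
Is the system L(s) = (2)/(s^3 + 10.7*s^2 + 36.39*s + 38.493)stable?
Denominator: s^3 + 10.7*s^2 + 36.39*s + 38.493 = (s + 3.9)(s + 4.7)(s + 2.1). Poles: -2.1, -3.9, -4.7. All Re(p)<0: Yes (stable)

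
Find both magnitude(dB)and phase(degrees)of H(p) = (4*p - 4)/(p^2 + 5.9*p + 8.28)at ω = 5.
Substitute p = j*5: H(j5) = 0.571295 - 0.188205j.
|H| = 20*log₁₀(sqrt(Re²+Im²)) = -4.42 dB.
∠H = atan2(Im, Re) = -18.23°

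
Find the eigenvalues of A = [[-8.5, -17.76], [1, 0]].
Eigenvalues solve det(λI - A) = 0.
Characteristic polynomial: λ^2 + 8.5*λ + 17.76 = 0.
Factor: (λ + 4.8)(λ + 3.7) = 0.
Roots: -3.7, -4.8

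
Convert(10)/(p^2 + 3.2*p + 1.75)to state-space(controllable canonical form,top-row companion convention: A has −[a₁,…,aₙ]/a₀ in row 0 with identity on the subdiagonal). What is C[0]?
Reachable canonical form: C = numerator coefficients (right-aligned, zero-padded to length n).
num = 10, C = [[0, 10]].
C[0] = 0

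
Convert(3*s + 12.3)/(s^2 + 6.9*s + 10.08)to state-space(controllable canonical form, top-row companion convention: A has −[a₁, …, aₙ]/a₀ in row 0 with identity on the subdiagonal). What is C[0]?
Reachable canonical form: C = numerator coefficients (right-aligned, zero-padded to length n).
num = 3*s + 12.3, C = [[3, 12.3]].
C[0] = 3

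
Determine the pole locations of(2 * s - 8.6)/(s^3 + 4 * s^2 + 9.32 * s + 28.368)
Set denominator = 0: s^3 + 4*s^2 + 9.32*s + 28.368 = (s + 3.6)(s^2 + 0.4*s + 7.88) = 0 → Poles: -0.2 + 2.8j, -0.2 - 2.8j, -3.6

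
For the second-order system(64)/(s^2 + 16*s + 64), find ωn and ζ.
Standard form: ωn²/(s²+2ζωn·s+ωn²).
const=64=ωn² → ωn=8, s coeff=16=2ζωn → ζ=1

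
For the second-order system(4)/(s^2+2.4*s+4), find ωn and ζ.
Standard form: ωn²/(s²+2ζωn·s+ωn²).
const=4=ωn² → ωn=2, s coeff=2.4=2ζωn → ζ=0.6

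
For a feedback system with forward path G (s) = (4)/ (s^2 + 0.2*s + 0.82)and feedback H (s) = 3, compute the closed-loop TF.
Closed-loop T = G/(1+GH).
Numerator: G_num * H_den = 4.
Denominator: G_den * H_den + G_num * H_num = (s^2 + 0.2*s + 0.82) + (12) = s^2 + 0.2*s + 12.82.
T(s) = (4)/(s^2 + 0.2*s + 12.82)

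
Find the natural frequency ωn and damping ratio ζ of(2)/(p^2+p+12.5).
Underdamped: complex pole -0.5 + 3.5j. ωn = |pole| = 3.536, ζ = -Re(pole)/ωn = 0.1414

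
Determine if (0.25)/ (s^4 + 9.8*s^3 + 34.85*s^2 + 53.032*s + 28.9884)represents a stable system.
Denominator: s^4 + 9.8*s^3 + 34.85*s^2 + 53.032*s + 28.9884 = (s + 2.1)(s + 3.4)(s + 1.4)(s + 2.9). Poles: -1.4, -2.1, -2.9, -3.4. All Re(p)<0: Yes (stable)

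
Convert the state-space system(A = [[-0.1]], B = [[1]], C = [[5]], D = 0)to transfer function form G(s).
G(s) = C(sI - A)⁻¹B + D.
Characteristic polynomial det(sI - A) = s + 0.1.
Numerator from C·adj(sI-A)·B + D·det(sI-A) = 5.
G(s) = (5)/(s + 0.1)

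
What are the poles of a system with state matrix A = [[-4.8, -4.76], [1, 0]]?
Eigenvalues solve det(λI - A) = 0.
Characteristic polynomial: λ^2 + 4.8*λ + 4.76 = 0.
Factor: (λ + 3.4)(λ + 1.4) = 0.
Roots: -1.4, -3.4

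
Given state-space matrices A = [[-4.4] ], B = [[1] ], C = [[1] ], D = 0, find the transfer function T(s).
T(s) = C(sI - A)⁻¹B + D.
Characteristic polynomial det(sI - A) = s + 4.4.
Numerator from C·adj(sI-A)·B + D·det(sI-A) = 1.
T(s) = (1)/(s + 4.4)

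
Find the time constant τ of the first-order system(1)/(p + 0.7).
First-order system: τ = -1/pole. Pole = -0.7. τ = -1/(-0.7) = 1.429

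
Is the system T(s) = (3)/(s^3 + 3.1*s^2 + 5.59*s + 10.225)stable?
Denominator: s^3 + 3.1*s^2 + 5.59*s + 10.225 = (s + 2.5)(s^2 + 0.6*s + 4.09). Poles: -0.3 + 2j, -0.3 - 2j, -2.5. All Re(p)<0: Yes (stable)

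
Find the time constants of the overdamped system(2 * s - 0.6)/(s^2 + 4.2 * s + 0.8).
Overdamped: real poles at -0.2, -4. τ = -1/pole → τ₁ = 5, τ₂ = 0.25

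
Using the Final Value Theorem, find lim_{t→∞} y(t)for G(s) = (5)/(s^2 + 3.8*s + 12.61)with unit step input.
FVT: lim_{t→∞} y(t) = lim_{s→0} s*Y(s) where Y(s) = G(s)/s.
= lim_{s→0} G(s) = G(0) = num(0)/den(0) = 5/12.61 = 0.3965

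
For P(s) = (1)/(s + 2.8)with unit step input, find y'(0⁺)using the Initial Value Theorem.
IVT: y'(0⁺) = lim_{s→∞} s²·Y(s) = lim_{s→∞} s·P(s).
deg(num) = 0, deg(den) = 1, relative degree = 1, so s·P(s) → (leading num)/(leading den) = 1/1 = 1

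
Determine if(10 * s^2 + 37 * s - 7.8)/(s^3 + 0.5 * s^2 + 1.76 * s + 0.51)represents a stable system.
Denominator: s^3 + 0.5*s^2 + 1.76*s + 0.51 = (s + 0.3)(s^2 + 0.2*s + 1.7). Poles: -0.1 + 1.3j, -0.1 - 1.3j, -0.3. All Re(p)<0: Yes (stable)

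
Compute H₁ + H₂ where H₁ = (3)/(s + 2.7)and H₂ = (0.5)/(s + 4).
Parallel: H = H₁ + H₂ = (n₁·d₂ + n₂·d₁)/(d₁·d₂).
n₁·d₂ = 3*s + 12. n₂·d₁ = 0.5*s + 1.35. Sum = 3.5*s + 13.35. d₁·d₂ = s^2 + 6.7*s + 10.8.
H(s) = (3.5*s + 13.35)/(s^2 + 6.7*s + 10.8)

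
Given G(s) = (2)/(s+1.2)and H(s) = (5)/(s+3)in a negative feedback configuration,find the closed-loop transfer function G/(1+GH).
Closed-loop T = G/(1+GH).
Numerator: G_num * H_den = 2*s + 6.
Denominator: G_den * H_den + G_num * H_num = (s^2 + 4.2*s + 3.6) + (10) = s^2 + 4.2*s + 13.6.
T(s) = (2*s + 6)/(s^2 + 4.2*s + 13.6)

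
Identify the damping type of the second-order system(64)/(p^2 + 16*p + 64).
Standard form: ωn²/(p²+2ζωn·p+ωn²) gives ωn=8, ζ=1.
Critically damped (ζ = 1)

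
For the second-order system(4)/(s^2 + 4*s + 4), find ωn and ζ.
Standard form: ωn²/(s²+2ζωn·s+ωn²).
const=4=ωn² → ωn=2, s coeff=4=2ζωn → ζ=1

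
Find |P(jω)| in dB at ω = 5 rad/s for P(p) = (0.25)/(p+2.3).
Substitute p = j*5: P(j5) = 0.0189832 - 0.0412677j.
|P(j5)| = sqrt(Re² + Im²) = 0.04542.
20*log₁₀(0.04542) = -26.85 dB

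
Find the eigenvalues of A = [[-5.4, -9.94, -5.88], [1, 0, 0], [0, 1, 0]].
Eigenvalues solve det(λI - A) = 0.
Characteristic polynomial: λ^3 + 5.4*λ^2 + 9.94*λ + 5.88 = 0.
Factor: (λ + 1.2)(λ^2 + 4.2*λ + 4.9) = 0.
Roots: -1.2, -2.1 + 0.7j, -2.1 - 0.7j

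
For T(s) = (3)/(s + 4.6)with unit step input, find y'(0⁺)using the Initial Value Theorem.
IVT: y'(0⁺) = lim_{s→∞} s²·Y(s) = lim_{s→∞} s·T(s).
deg(num) = 0, deg(den) = 1, relative degree = 1, so s·T(s) → (leading num)/(leading den) = 3/1 = 3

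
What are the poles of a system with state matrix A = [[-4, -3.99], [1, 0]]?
Eigenvalues solve det(λI - A) = 0.
Characteristic polynomial: λ^2 + 4*λ + 3.99 = 0.
Factor: (λ + 1.9)(λ + 2.1) = 0.
Roots: -1.9, -2.1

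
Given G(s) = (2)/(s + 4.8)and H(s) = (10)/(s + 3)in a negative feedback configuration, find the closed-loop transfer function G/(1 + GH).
Closed-loop T = G/(1+GH).
Numerator: G_num * H_den = 2*s + 6.
Denominator: G_den * H_den + G_num * H_num = (s^2 + 7.8*s + 14.4) + (20) = s^2 + 7.8*s + 34.4.
T(s) = (2*s + 6)/(s^2 + 7.8*s + 34.4)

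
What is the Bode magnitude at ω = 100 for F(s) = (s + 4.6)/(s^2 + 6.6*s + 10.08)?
Substitute s = j*100: F(j100) = 0.000199995 - 0.00999688j.
|F(j100)| = sqrt(Re² + Im²) = 0.009999.
20*log₁₀(0.009999) = -40.00 dB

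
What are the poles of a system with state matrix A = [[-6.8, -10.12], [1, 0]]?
Eigenvalues solve det(λI - A) = 0.
Characteristic polynomial: λ^2 + 6.8*λ + 10.12 = 0.
Factor: (λ + 2.2)(λ + 4.6) = 0.
Roots: -2.2, -4.6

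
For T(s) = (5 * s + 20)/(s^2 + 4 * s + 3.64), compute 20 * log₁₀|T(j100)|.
Substitute s = j*100: T(j100) = 7.27366e-07 - 0.0500182j.
|T(j100)| = sqrt(Re² + Im²) = 0.05002.
20*log₁₀(0.05002) = -26.02 dB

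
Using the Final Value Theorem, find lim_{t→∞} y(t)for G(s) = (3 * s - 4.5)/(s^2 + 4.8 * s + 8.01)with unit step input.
FVT: lim_{t→∞} y(t) = lim_{s→0} s*Y(s) where Y(s) = G(s)/s.
= lim_{s→0} G(s) = G(0) = num(0)/den(0) = -4.5/8.01 = -0.5618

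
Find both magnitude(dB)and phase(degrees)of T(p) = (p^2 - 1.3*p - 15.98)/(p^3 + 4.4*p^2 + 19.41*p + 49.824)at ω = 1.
Substitute p = j*1: T(j1) = -0.331034 + 0.105546j.
|T| = 20*log₁₀(sqrt(Re²+Im²)) = -9.18 dB.
∠T = atan2(Im, Re) = 162.32°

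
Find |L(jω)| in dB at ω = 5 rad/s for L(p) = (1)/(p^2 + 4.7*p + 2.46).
Substitute p = j*5: L(j5) = -0.0212581 - 0.0221635j.
|L(j5)| = sqrt(Re² + Im²) = 0.03071.
20*log₁₀(0.03071) = -30.25 dB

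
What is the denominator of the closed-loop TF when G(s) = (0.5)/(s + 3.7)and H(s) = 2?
Characteristic poly = G_den * H_den + G_num * H_num = (s + 3.7) + (1) = s + 4.7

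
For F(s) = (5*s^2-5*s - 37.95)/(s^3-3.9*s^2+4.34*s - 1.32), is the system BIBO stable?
Denominator: s^3 - 3.9*s^2 + 4.34*s - 1.32 = (s - 0.5)(s - 1.2)(s - 2.2). Poles: 0.5, 1.2, 2.2. All Re(p)<0: No (unstable)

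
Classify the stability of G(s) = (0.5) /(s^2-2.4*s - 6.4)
Denominator: s^2 - 2.4*s - 6.4 = (s - 4)(s + 1.6). Poles: -1.6, 4. Unstable (1 pole(s) in RHP)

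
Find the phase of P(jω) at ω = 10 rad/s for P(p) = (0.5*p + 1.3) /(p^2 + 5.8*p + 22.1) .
Substitute p = j*10: P(j10) = 0.0200087 - 0.0492875j.
∠P(j10) = atan2(Im, Re) = atan2(-0.0492875, 0.0200087) = -67.90°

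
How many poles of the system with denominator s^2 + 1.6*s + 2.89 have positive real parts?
Poles: -0.8 + 1.5j, -0.8 - 1.5j. RHP poles (Re>0): 0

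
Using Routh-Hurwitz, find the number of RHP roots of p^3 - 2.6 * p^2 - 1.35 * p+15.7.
Routh array:
p^3: [1, -1.35]; p^2: [-2.6, 15.7]; p^1: [4.68846]; p^0: [15.7]
First column: [1, -2.6, 4.68846, 15.7]. Sign changes = RHP roots = 2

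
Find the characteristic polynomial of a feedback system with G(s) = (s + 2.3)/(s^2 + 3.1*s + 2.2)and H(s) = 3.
Characteristic poly = G_den * H_den + G_num * H_num = (s^2 + 3.1*s + 2.2) + (3*s + 6.9) = s^2 + 6.1*s + 9.1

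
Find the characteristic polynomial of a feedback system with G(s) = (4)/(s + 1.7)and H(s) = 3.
Characteristic poly = G_den * H_den + G_num * H_num = (s + 1.7) + (12) = s + 13.7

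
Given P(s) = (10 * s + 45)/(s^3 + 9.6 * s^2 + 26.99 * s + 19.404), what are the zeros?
Set numerator = 0: 10*s + 45 = 0 → Zeros: -4.5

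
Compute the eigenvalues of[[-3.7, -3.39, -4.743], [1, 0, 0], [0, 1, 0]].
Eigenvalues solve det(λI - A) = 0.
Characteristic polynomial: λ^3 + 3.7*λ^2 + 3.39*λ + 4.743 = 0.
Factor: (λ + 3.1)(λ^2 + 0.6*λ + 1.53) = 0.
Roots: -0.3 + 1.2j, -0.3 - 1.2j, -3.1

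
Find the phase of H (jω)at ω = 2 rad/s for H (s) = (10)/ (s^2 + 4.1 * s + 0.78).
Substitute s = j*2: H(j2) = -0.414904 - 1.05659j.
∠H(j2) = atan2(Im, Re) = atan2(-1.05659, -0.414904) = -111.44°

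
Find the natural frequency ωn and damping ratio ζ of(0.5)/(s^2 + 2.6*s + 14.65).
Underdamped: complex pole -1.3 + 3.6j. ωn = |pole| = 3.828, ζ = -Re(pole)/ωn = 0.3396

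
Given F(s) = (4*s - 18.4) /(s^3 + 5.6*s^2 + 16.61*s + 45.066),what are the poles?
Set denominator = 0: s^3 + 5.6*s^2 + 16.61*s + 45.066 = (s + 4.2)(s^2 + 1.4*s + 10.73) = 0 → Poles: -0.7 + 3.2j, -0.7 - 3.2j, -4.2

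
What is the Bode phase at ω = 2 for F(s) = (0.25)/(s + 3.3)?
Substitute s = j*2: F(j2) = 0.0554063 - 0.0335796j.
∠F(j2) = atan2(Im, Re) = atan2(-0.0335796, 0.0554063) = -31.22°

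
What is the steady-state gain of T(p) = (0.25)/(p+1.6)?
DC gain = T(0) = num(0)/den(0) = 0.25/1.6 = 0.1562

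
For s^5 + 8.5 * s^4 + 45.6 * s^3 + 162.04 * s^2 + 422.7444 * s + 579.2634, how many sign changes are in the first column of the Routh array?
Routh array:
s^5: [1, 45.6, 422.7444]; s^4: [8.5, 162.04, 579.2634]; s^3: [26.5365, 354.596]; s^2: [48.4581, 579.2634]; s^1: [37.3811]; s^0: [579.2634]
First column: [1, 8.5, 26.5365, 48.4581, 37.3811, 579.2634]. Sign changes = 0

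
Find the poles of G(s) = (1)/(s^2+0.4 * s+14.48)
Set denominator = 0: s^2 + 0.4*s + 14.48 = 0 → Poles: -0.2 + 3.8j, -0.2 - 3.8j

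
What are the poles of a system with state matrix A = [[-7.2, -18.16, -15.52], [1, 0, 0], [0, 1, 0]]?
Eigenvalues solve det(λI - A) = 0.
Characteristic polynomial: λ^3 + 7.2*λ^2 + 18.16*λ + 15.52 = 0.
Factor: (λ + 2)(λ^2 + 5.2*λ + 7.76) = 0.
Roots: -2, -2.6 + 1j, -2.6 - 1j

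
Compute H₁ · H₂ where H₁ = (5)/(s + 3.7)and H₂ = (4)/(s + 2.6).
Series: H = H₁ · H₂ = (n₁·n₂)/(d₁·d₂).
Num: n₁·n₂ = 20. Den: d₁·d₂ = s^2 + 6.3*s + 9.62.
H(s) = (20)/(s^2 + 6.3*s + 9.62)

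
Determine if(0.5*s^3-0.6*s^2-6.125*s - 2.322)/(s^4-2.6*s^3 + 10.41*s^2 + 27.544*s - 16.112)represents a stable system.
Denominator: s^4 - 2.6*s^3 + 10.41*s^2 + 27.544*s - 16.112 = (s - 0.5)(s + 1.9)(s^2 - 4*s + 16.96). Poles: -1.9, 0.5, 2 + 3.6j, 2 - 3.6j. All Re(p)<0: No (unstable)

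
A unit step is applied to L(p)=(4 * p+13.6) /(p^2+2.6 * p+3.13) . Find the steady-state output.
FVT: lim_{t→∞} y(t) = lim_{p→0} p*Y(p) where Y(p) = L(p)/p.
= lim_{p→0} L(p) = L(0) = num(0)/den(0) = 13.6/3.13 = 4.345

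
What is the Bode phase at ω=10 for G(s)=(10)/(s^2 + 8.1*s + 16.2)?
Substitute s = j*10: G(j10) = -0.0616928 - 0.0596314j.
∠G(j10) = atan2(Im, Re) = atan2(-0.0596314, -0.0616928) = -135.97°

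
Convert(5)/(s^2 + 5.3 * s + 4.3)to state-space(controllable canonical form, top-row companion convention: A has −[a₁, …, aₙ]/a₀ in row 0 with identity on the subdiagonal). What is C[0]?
Reachable canonical form: C = numerator coefficients (right-aligned, zero-padded to length n).
num = 5, C = [[0, 5]].
C[0] = 0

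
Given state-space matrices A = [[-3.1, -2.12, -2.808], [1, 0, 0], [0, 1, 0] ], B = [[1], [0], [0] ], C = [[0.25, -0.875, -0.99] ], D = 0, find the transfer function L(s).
L(s) = C(sI - A)⁻¹B + D.
Characteristic polynomial det(sI - A) = s^3 + 3.1*s^2 + 2.12*s + 2.808.
Numerator from C·adj(sI-A)·B + D·det(sI-A) = 0.25*s^2 - 0.875*s - 0.99.
L(s) = (0.25*s^2 - 0.875*s - 0.99)/(s^3 + 3.1*s^2 + 2.12*s + 2.808)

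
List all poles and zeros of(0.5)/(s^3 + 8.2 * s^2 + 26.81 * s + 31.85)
Set denominator = 0: s^3 + 8.2*s^2 + 26.81*s + 31.85 = (s + 2.6)(s^2 + 5.6*s + 12.25) = 0 → Poles: -2.6, -2.8 + 2.1j, -2.8 - 2.1j
Numerator is a nonzero constant (0.5) → Zeros: none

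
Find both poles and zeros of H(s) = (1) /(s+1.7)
Set denominator = 0: s + 1.7 = 0 → Poles: -1.7
Numerator is a nonzero constant (1) → Zeros: none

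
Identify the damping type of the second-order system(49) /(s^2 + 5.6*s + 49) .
Standard form: ωn²/(s²+2ζωn·s+ωn²) gives ωn=7, ζ=0.4.
Underdamped (ζ = 0.4 < 1)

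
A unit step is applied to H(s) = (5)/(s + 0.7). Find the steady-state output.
FVT: lim_{t→∞} y(t) = lim_{s→0} s*Y(s) where Y(s) = H(s)/s.
= lim_{s→0} H(s) = H(0) = num(0)/den(0) = 5/0.7 = 7.143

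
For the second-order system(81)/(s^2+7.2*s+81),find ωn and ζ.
Standard form: ωn²/(s²+2ζωn·s+ωn²).
const=81=ωn² → ωn=9, s coeff=7.2=2ζωn → ζ=0.4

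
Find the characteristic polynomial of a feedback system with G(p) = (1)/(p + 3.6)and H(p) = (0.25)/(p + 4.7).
Characteristic poly = G_den * H_den + G_num * H_num = (p^2 + 8.3*p + 16.92) + (0.25) = p^2 + 8.3*p + 17.17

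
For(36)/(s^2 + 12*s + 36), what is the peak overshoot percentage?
Standard form: ωn²/(s²+2ζωn·s+ωn²) → ωn = 6, ζ = 1.
ζ ≥ 1, so the response is non-oscillatory: peak overshoot = 0%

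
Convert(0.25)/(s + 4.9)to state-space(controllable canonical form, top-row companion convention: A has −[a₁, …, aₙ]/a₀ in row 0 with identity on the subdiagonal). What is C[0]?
Reachable canonical form: C = numerator coefficients (right-aligned, zero-padded to length n).
num = 0.25, C = [[0.25]].
C[0] = 0.25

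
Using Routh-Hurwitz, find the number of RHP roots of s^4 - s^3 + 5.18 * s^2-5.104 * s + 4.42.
Routh array:
s^4: [1, 5.18, 4.42]; s^3: [-1, -5.104]; s^2: [0.076, 4.42]; s^1: [53.0539]; s^0: [4.42]
First column: [1, -1, 0.076, 53.0539, 4.42]. Sign changes = RHP roots = 2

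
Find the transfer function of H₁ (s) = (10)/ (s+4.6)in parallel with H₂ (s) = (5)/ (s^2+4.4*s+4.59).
Parallel: H = H₁ + H₂ = (n₁·d₂ + n₂·d₁)/(d₁·d₂).
n₁·d₂ = 10*s^2 + 44*s + 45.9. n₂·d₁ = 5*s + 23. Sum = 10*s^2 + 49*s + 68.9. d₁·d₂ = s^3 + 9*s^2 + 24.83*s + 21.114.
H(s) = (10*s^2 + 49*s + 68.9)/(s^3 + 9*s^2 + 24.83*s + 21.114)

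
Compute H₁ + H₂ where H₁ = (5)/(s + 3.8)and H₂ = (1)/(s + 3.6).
Parallel: H = H₁ + H₂ = (n₁·d₂ + n₂·d₁)/(d₁·d₂).
n₁·d₂ = 5*s + 18. n₂·d₁ = s + 3.8. Sum = 6*s + 21.8. d₁·d₂ = s^2 + 7.4*s + 13.68.
H(s) = (6*s + 21.8)/(s^2 + 7.4*s + 13.68)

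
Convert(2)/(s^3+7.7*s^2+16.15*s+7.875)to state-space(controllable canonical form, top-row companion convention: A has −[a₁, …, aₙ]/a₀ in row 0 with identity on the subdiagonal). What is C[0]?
Reachable canonical form: C = numerator coefficients (right-aligned, zero-padded to length n).
num = 2, C = [[0, 0, 2]].
C[0] = 0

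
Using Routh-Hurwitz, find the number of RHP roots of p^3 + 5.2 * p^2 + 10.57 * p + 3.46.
Routh array:
p^3: [1, 10.57]; p^2: [5.2, 3.46]; p^1: [9.90462]; p^0: [3.46]
First column: [1, 5.2, 9.90462, 3.46]. Sign changes = RHP roots = 0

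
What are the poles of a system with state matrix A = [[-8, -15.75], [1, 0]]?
Eigenvalues solve det(λI - A) = 0.
Characteristic polynomial: λ^2 + 8*λ + 15.75 = 0.
Factor: (λ + 3.5)(λ + 4.5) = 0.
Roots: -3.5, -4.5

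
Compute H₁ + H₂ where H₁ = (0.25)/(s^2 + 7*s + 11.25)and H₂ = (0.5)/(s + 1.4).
Parallel: H = H₁ + H₂ = (n₁·d₂ + n₂·d₁)/(d₁·d₂).
n₁·d₂ = 0.25*s + 0.35. n₂·d₁ = 0.5*s^2 + 3.5*s + 5.625. Sum = 0.5*s^2 + 3.75*s + 5.975. d₁·d₂ = s^3 + 8.4*s^2 + 21.05*s + 15.75.
H(s) = (0.5*s^2 + 3.75*s + 5.975)/(s^3 + 8.4*s^2 + 21.05*s + 15.75)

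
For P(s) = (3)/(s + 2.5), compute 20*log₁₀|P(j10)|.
Substitute s = j*10: P(j10) = 0.0705882 - 0.282353j.
|P(j10)| = sqrt(Re² + Im²) = 0.291.
20*log₁₀(0.291) = -10.72 dB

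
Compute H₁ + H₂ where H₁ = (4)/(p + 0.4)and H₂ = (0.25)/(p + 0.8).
Parallel: H = H₁ + H₂ = (n₁·d₂ + n₂·d₁)/(d₁·d₂).
n₁·d₂ = 4*p + 3.2. n₂·d₁ = 0.25*p + 0.1. Sum = 4.25*p + 3.3. d₁·d₂ = p^2 + 1.2*p + 0.32.
H(p) = (4.25*p + 3.3)/(p^2 + 1.2*p + 0.32)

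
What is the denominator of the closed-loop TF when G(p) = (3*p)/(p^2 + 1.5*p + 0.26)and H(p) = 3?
Characteristic poly = G_den * H_den + G_num * H_num = (p^2 + 1.5*p + 0.26) + (9*p) = p^2 + 10.5*p + 0.26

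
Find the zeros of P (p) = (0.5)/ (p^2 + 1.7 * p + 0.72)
Numerator is a nonzero constant (0.5) → Zeros: none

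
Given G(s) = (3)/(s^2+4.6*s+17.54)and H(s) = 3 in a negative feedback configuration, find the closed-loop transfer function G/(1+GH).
Closed-loop T = G/(1+GH).
Numerator: G_num * H_den = 3.
Denominator: G_den * H_den + G_num * H_num = (s^2 + 4.6*s + 17.54) + (9) = s^2 + 4.6*s + 26.54.
T(s) = (3)/(s^2 + 4.6*s + 26.54)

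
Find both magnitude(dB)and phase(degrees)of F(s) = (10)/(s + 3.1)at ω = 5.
Substitute s = j*5: F(j5) = 0.895695 - 1.44467j.
|F| = 20*log₁₀(sqrt(Re²+Im²)) = 4.61 dB.
∠F = atan2(Im, Re) = -58.20°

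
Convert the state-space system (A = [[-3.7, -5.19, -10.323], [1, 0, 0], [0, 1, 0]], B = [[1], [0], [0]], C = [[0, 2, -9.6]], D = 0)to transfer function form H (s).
H(s) = C(sI - A)⁻¹B + D.
Characteristic polynomial det(sI - A) = s^3 + 3.7*s^2 + 5.19*s + 10.323.
Numerator from C·adj(sI-A)·B + D·det(sI-A) = 2*s - 9.6.
H(s) = (2*s - 9.6)/(s^3 + 3.7*s^2 + 5.19*s + 10.323)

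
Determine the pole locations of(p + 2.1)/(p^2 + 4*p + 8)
Set denominator = 0: p^2 + 4*p + 8 = 0 → Poles: -2 + 2j, -2 - 2j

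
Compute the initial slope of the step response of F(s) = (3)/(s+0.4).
IVT: y'(0⁺) = lim_{s→∞} s²·Y(s) = lim_{s→∞} s·F(s).
deg(num) = 0, deg(den) = 1, relative degree = 1, so s·F(s) → (leading num)/(leading den) = 3/1 = 3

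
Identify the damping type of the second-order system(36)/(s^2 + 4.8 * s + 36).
Standard form: ωn²/(s²+2ζωn·s+ωn²) gives ωn=6, ζ=0.4.
Underdamped (ζ = 0.4 < 1)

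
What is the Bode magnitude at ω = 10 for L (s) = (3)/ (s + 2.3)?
Substitute s = j*10: L(j10) = 0.0655333 - 0.284927j.
|L(j10)| = sqrt(Re² + Im²) = 0.2924.
20*log₁₀(0.2924) = -10.68 dB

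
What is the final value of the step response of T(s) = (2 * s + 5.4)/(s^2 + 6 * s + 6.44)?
FVT: lim_{t→∞} y(t) = lim_{s→0} s*Y(s) where Y(s) = T(s)/s.
= lim_{s→0} T(s) = T(0) = num(0)/den(0) = 5.4/6.44 = 0.8385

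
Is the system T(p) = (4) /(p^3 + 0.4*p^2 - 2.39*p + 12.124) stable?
Denominator: p^3 + 0.4*p^2 - 2.39*p + 12.124 = (p + 2.8)(p^2 - 2.4*p + 4.33). Poles: -2.8, 1.2 + 1.7j, 1.2 - 1.7j. All Re(p)<0: No (unstable)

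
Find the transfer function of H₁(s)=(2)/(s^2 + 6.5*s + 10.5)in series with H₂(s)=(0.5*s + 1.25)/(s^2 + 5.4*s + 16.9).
Series: H = H₁ · H₂ = (n₁·n₂)/(d₁·d₂).
Num: n₁·n₂ = s + 2.5. Den: d₁·d₂ = s^4 + 11.9*s^3 + 62.5*s^2 + 166.55*s + 177.45.
H(s) = (s + 2.5)/(s^4 + 11.9*s^3 + 62.5*s^2 + 166.55*s + 177.45)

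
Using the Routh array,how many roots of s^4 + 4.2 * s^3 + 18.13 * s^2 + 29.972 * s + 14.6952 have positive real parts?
Routh array:
s^4: [1, 18.13, 14.6952]; s^3: [4.2, 29.972]; s^2: [10.9938, 14.6952]; s^1: [24.3579]; s^0: [14.6952]
First column: [1, 4.2, 10.9938, 24.3579, 14.6952]. Sign changes = RHP roots = 0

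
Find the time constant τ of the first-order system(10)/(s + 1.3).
First-order system: τ = -1/pole. Pole = -1.3. τ = -1/(-1.3) = 0.7692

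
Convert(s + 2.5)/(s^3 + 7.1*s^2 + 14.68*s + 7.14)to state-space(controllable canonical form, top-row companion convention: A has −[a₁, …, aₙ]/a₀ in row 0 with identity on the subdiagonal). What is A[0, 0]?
Reachable canonical form for den = s^3 + 7.1*s^2 + 14.68*s + 7.14: top row of A = -[a₁,a₂,...,aₙ]/a₀, ones on the subdiagonal, zeros elsewhere.
A = [[-7.1, -14.68, -7.14], [1, 0, 0], [0, 1, 0]].
A[0,0] = -7.1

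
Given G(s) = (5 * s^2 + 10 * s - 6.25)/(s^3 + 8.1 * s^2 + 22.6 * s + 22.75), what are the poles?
Set denominator = 0: s^3 + 8.1*s^2 + 22.6*s + 22.75 = (s + 3.5)(s^2 + 4.6*s + 6.5) = 0 → Poles: -2.3 + 1.1j, -2.3 - 1.1j, -3.5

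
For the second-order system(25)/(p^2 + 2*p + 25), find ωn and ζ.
Standard form: ωn²/(p²+2ζωn·p+ωn²).
const=25=ωn² → ωn=5, p coeff=2=2ζωn → ζ=0.2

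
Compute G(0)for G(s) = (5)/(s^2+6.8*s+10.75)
DC gain = G(0) = num(0)/den(0) = 5/10.75 = 0.4651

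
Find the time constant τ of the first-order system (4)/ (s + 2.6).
First-order system: τ = -1/pole. Pole = -2.6. τ = -1/(-2.6) = 0.3846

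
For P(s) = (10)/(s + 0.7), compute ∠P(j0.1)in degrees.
Substitute s = j*0.1: P(j0.1) = 14 - 2j.
∠P(j0.1) = atan2(Im, Re) = atan2(-2, 14) = -8.13°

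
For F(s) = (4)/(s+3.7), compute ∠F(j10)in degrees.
Substitute s = j*10: F(j10) = 0.130179 - 0.351834j.
∠F(j10) = atan2(Im, Re) = atan2(-0.351834, 0.130179) = -69.70°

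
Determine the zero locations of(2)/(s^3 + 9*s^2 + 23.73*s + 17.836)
Numerator is a nonzero constant (2) → Zeros: none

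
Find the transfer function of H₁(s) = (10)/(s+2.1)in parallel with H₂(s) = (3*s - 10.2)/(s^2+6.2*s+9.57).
Parallel: H = H₁ + H₂ = (n₁·d₂ + n₂·d₁)/(d₁·d₂).
n₁·d₂ = 10*s^2 + 62*s + 95.7. n₂·d₁ = 3*s^2 - 3.9*s - 21.42. Sum = 13*s^2 + 58.1*s + 74.28. d₁·d₂ = s^3 + 8.3*s^2 + 22.59*s + 20.097.
H(s) = (13*s^2 + 58.1*s + 74.28)/(s^3 + 8.3*s^2 + 22.59*s + 20.097)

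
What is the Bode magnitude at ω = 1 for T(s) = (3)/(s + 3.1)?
Substitute s = j*1: T(j1) = 0.876532 - 0.282752j.
|T(j1)| = sqrt(Re² + Im²) = 0.921.
20*log₁₀(0.921) = -0.71 dB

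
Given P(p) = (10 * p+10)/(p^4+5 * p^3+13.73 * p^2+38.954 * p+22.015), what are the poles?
Set denominator = 0: p^4 + 5*p^3 + 13.73*p^2 + 38.954*p + 22.015 = (p + 3.7)(p + 0.7)(p^2 + 0.6*p + 8.5) = 0 → Poles: -0.3 + 2.9j, -0.3 - 2.9j, -0.7, -3.7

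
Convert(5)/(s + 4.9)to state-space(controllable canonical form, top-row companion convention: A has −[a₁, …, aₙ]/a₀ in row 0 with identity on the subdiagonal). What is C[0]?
Reachable canonical form: C = numerator coefficients (right-aligned, zero-padded to length n).
num = 5, C = [[5]].
C[0] = 5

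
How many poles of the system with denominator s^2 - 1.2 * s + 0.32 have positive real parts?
s^2 - 1.2*s + 0.32 = (s - 0.8)(s - 0.4). Poles: 0.4, 0.8. RHP poles (Re>0): 2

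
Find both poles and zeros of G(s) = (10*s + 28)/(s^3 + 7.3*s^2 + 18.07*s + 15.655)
Set denominator = 0: s^3 + 7.3*s^2 + 18.07*s + 15.655 = (s + 3.1)(s^2 + 4.2*s + 5.05) = 0 → Poles: -2.1 + 0.8j, -2.1 - 0.8j, -3.1
Set numerator = 0: 10*s + 28 = 0 → Zeros: -2.8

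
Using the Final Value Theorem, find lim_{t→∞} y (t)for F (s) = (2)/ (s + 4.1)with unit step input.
FVT: lim_{t→∞} y(t) = lim_{s→0} s*Y(s) where Y(s) = F(s)/s.
= lim_{s→0} F(s) = F(0) = num(0)/den(0) = 2/4.1 = 0.4878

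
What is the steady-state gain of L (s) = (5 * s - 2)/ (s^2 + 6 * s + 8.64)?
DC gain = L(0) = num(0)/den(0) = -2/8.64 = -0.2315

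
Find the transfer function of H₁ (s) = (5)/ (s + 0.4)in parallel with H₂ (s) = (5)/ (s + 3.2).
Parallel: H = H₁ + H₂ = (n₁·d₂ + n₂·d₁)/(d₁·d₂).
n₁·d₂ = 5*s + 16. n₂·d₁ = 5*s + 2. Sum = 10*s + 18. d₁·d₂ = s^2 + 3.6*s + 1.28.
H(s) = (10*s + 18)/(s^2 + 3.6*s + 1.28)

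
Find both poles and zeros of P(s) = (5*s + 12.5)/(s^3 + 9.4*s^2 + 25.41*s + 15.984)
Set denominator = 0: s^3 + 9.4*s^2 + 25.41*s + 15.984 = (s + 0.9)(s + 3.7)(s + 4.8) = 0 → Poles: -0.9, -3.7, -4.8
Set numerator = 0: 5*s + 12.5 = 0 → Zeros: -2.5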